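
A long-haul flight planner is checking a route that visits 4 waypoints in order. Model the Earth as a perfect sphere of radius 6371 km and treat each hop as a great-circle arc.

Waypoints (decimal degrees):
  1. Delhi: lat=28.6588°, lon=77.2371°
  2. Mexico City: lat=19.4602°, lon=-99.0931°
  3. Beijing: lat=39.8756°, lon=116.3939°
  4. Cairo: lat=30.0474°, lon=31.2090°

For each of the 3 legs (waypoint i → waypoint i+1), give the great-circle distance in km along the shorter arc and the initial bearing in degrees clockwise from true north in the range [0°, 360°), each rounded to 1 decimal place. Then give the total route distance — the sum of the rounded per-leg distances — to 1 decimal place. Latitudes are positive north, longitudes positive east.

Leg 1: φ1=0.5001904, φ2=0.3396446, Δφ=-0.1605459, Δλ=-3.0775426 rad; a=sin²(Δφ/2)+cosφ1·cosφ2·sin²(Δλ/2)=0.8329445915; c=2·atan2(√a, √(1-a))=2.299481365; dist=6371·c=14649.996 ≈ 14650.0 km; running total=14650.0 km
Leg 1 bearing: y=sinΔλ·cosφ2=-0.06034983, x=cosφ1·sinφ2-sinφ1·cosφ2·cosΔλ=0.74360574; θ=atan2(y, x)=-4.6399° <0 so +360° → 355.3601° ≈ 355.4°
Leg 2: φ1=0.3396446, φ2=0.6959605, Δφ=0.3563159, Δλ=3.7609576 rad; a=sin²(Δφ/2)+cosφ1·cosφ2·sin²(Δλ/2)=0.6877977228; c=2·atan2(√a, √(1-a))=1.955835504; dist=6371·c=12460.628 ≈ 12460.6 km; running total=27110.6 km
Leg 2 bearing: y=sinΔλ·cosφ2=-0.44551189, x=cosφ1·sinφ2-sinφ1·cosφ2·cosΔλ=0.81267904; θ=atan2(y, x)=-28.7316° <0 so +360° → 331.2684° ≈ 331.3°
Leg 3: φ1=0.6959605, φ2=0.5244261, Δφ=-0.1715344, Δλ=-1.4867570 rad; a=sin²(Δφ/2)+cosφ1·cosφ2·sin²(Δλ/2)=0.3116087068; c=2·atan2(√a, √(1-a))=1.184475891; dist=6371·c=7546.296 ≈ 7546.3 km; running total=34656.9 km
Leg 3 bearing: y=sinΔλ·cosφ2=-0.86255652, x=cosφ1·sinφ2-sinφ1·cosφ2·cosΔλ=0.33768495; θ=atan2(y, x)=-68.6200° <0 so +360° → 291.3800° ≈ 291.4°

Leg 1: dist=14650.0 km, bearing=355.4°
Leg 2: dist=12460.6 km, bearing=331.3°
Leg 3: dist=7546.3 km, bearing=291.4°
Total: 34656.9 km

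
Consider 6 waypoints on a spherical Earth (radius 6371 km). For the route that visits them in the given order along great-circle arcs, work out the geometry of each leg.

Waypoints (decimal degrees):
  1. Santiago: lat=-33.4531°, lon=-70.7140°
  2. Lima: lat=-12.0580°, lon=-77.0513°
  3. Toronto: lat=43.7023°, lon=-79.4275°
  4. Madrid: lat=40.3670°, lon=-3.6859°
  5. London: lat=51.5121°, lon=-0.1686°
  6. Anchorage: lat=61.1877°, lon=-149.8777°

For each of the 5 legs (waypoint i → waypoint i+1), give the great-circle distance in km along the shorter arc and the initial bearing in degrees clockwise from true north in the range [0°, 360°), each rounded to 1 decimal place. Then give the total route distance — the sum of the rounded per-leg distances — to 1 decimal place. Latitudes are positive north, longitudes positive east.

Leg 1: dist=2464.6 km, bearing=343.4°
Leg 2: dist=6204.9 km, bearing=357.9°
Leg 3: dist=6040.9 km, bearing=65.4°
Leg 4: dist=1268.4 km, bearing=11.1°
Leg 5: dist=7197.9 km, bearing=344.4°
Total: 23176.7 km

Leg 1: φ1=-0.5838667, φ2=-0.2104518, Δφ=0.3734149, Δλ=-0.1106068 rad; a=sin²(Δφ/2)+cosφ1·cosφ2·sin²(Δλ/2)=0.0369494374; c=2·atan2(√a, √(1-a))=0.386852485; dist=6371·c=2464.637 ≈ 2464.6 km; running total=2464.6 km
Leg 1 bearing: y=sinΔλ·cosφ2=-0.10794598, x=cosφ1·sinφ2-sinφ1·cosφ2·cosΔλ=0.36150293; θ=atan2(y, x)=-16.6258° <0 so +360° → 343.3742° ≈ 343.4°
Leg 2: φ1=-0.2104518, φ2=0.7627490, Δφ=0.9732008, Δλ=-0.0414725 rad; a=sin²(Δφ/2)+cosφ1·cosφ2·sin²(Δλ/2)=0.2189757945; c=2·atan2(√a, √(1-a))=0.973936000; dist=6371·c=6204.946 ≈ 6204.9 km; running total=8669.5 km
Leg 2 bearing: y=sinΔλ·cosφ2=-0.02997352, x=cosφ1·sinφ2-sinφ1·cosφ2·cosΔλ=0.82656105; θ=atan2(y, x)=-2.0768° <0 so +360° → 357.9232° ≈ 357.9°
Leg 3: φ1=0.7627490, φ2=0.7045371, Δφ=-0.0582120, Δλ=1.3219403 rad; a=sin²(Δφ/2)+cosφ1·cosφ2·sin²(Δλ/2)=0.2084231353; c=2·atan2(√a, √(1-a))=0.948190848; dist=6371·c=6040.924 ≈ 6040.9 km; running total=14710.4 km
Leg 3 bearing: y=sinΔλ·cosφ2=0.73844064, x=cosφ1·sinφ2-sinφ1·cosφ2·cosΔλ=0.33858107; θ=atan2(y, x)=65.3682° ≈ 65.4°
Leg 4: φ1=0.7045371, φ2=0.8990557, Δφ=0.1945187, Δλ=0.0613885 rad; a=sin²(Δφ/2)+cosφ1·cosφ2·sin²(Δλ/2)=0.0098761883; c=2·atan2(√a, √(1-a))=0.199086652; dist=6371·c=1268.381 ≈ 1268.4 km; running total=15978.8 km
Leg 4 bearing: y=sinΔλ·cosφ2=0.03818108, x=cosφ1·sinφ2-sinφ1·cosφ2·cosΔλ=0.19405361; θ=atan2(y, x)=11.1311° ≈ 11.1°
Leg 5: φ1=0.8990557, φ2=1.0679268, Δφ=0.1688711, Δλ=-2.6129167 rad; a=sin²(Δφ/2)+cosφ1·cosφ2·sin²(Δλ/2)=0.2865742978; c=2·atan2(√a, √(1-a))=1.129788143; dist=6371·c=7197.880 ≈ 7197.9 km; running total=23176.7 km
Leg 5 bearing: y=sinΔλ·cosφ2=-0.24308685, x=cosφ1·sinφ2-sinφ1·cosφ2·cosΔλ=0.87103769; θ=atan2(y, x)=-15.5932° <0 so +360° → 344.4068° ≈ 344.4°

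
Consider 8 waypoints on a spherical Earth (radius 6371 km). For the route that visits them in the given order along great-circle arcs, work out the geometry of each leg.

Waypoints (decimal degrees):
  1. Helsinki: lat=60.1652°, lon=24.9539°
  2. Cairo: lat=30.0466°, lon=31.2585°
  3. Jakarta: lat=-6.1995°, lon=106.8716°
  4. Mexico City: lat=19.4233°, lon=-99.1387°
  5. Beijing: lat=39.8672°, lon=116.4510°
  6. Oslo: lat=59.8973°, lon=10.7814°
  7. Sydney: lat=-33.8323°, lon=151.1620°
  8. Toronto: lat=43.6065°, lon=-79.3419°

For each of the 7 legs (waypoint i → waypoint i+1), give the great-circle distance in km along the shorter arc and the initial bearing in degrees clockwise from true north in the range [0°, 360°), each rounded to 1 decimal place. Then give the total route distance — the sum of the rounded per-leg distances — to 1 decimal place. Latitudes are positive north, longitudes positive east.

Leg 1: φ1=1.0500808, φ2=0.5244121, Δφ=-0.5256687, Δλ=0.1100360 rad; a=sin²(Δφ/2)+cosφ1·cosφ2·sin²(Δλ/2)=0.0688079584; c=2·atan2(√a, √(1-a))=0.530836118; dist=6371·c=3381.957 ≈ 3382.0 km; running total=3382.0 km
Leg 1 bearing: y=sinΔλ·cosφ2=0.09505712, x=cosφ1·sinφ2-sinφ1·cosφ2·cosΔλ=-0.49725028; θ=atan2(y, x)=169.1776° ≈ 169.2°
Leg 2: φ1=0.5244121, φ2=-0.1082017, Δφ=-0.6326138, Δλ=1.3196976 rad; a=sin²(Δφ/2)+cosφ1·cosφ2·sin²(Δλ/2)=0.4201251664; c=2·atan2(√a, √(1-a))=1.410359269; dist=6371·c=8985.399 ≈ 8985.4 km; running total=12367.4 km
Leg 2 bearing: y=sinΔλ·cosφ2=0.96297530, x=cosφ1·sinφ2-sinφ1·cosφ2·cosΔλ=-0.21716035; θ=atan2(y, x)=102.7082° ≈ 102.7°
Leg 3: φ1=-0.1082017, φ2=0.3390005, Δφ=0.4472022, Δλ=-3.5955580 rad; a=sin²(Δφ/2)+cosφ1·cosφ2·sin²(Δλ/2)=0.9392610863; c=2·atan2(√a, √(1-a))=2.643556051; dist=6371·c=16842.096 ≈ 16842.1 km; running total=29209.5 km
Leg 3 bearing: y=sinΔλ·cosφ2=0.41357472, x=cosφ1·sinφ2-sinφ1·cosφ2·cosΔλ=0.23907058; θ=atan2(y, x)=59.9696° ≈ 60.0°
Leg 4: φ1=0.3390005, φ2=0.6958139, Δφ=0.3568134, Δλ=3.7627501 rad; a=sin²(Δφ/2)+cosφ1·cosφ2·sin²(Δλ/2)=0.6877370971; c=2·atan2(√a, √(1-a))=1.955704677; dist=6371·c=12459.794 ≈ 12459.8 km; running total=41669.3 km
Leg 4 bearing: y=sinΔλ·cosφ2=-0.44668595, x=cosφ1·sinφ2-sinφ1·cosφ2·cosΔλ=0.81209039; θ=atan2(y, x)=-28.8128° <0 so +360° → 331.1872° ≈ 331.2°
Leg 5: φ1=0.6958139, φ2=1.0454051, Δφ=0.3495912, Δλ=-1.8442824 rad; a=sin²(Δφ/2)+cosφ1·cosφ2·sin²(Δλ/2)=0.2747085064; c=2·atan2(√a, √(1-a))=1.103378060; dist=6371·c=7029.622 ≈ 7029.6 km; running total=48698.9 km
Leg 5 bearing: y=sinΔλ·cosφ2=-0.48291144, x=cosφ1·sinφ2-sinφ1·cosφ2·cosΔλ=0.75084720; θ=atan2(y, x)=-32.7473° <0 so +360° → 327.2527° ≈ 327.3°
Leg 6: φ1=1.0454051, φ2=-0.5904850, Δφ=-1.6358901, Δλ=2.4501037 rad; a=sin²(Δφ/2)+cosφ1·cosφ2·sin²(Δλ/2)=0.9012982439; c=2·atan2(√a, √(1-a))=2.502431595; dist=6371·c=15942.992 ≈ 15943.0 km; running total=64641.9 km
Leg 6 bearing: y=sinΔλ·cosφ2=0.52970614, x=cosφ1·sinφ2-sinφ1·cosφ2·cosΔλ=0.27431786; θ=atan2(y, x)=62.6218° ≈ 62.6°
Leg 7: φ1=-0.5904850, φ2=0.7610770, Δφ=1.3515620, Δλ=-4.0230520 rad; a=sin²(Δφ/2)+cosφ1·cosφ2·sin²(Δλ/2)=0.8832799746; c=2·atan2(√a, √(1-a))=2.444263322; dist=6371·c=15572.402 ≈ 15572.4 km; running total=80214.3 km
Leg 7 bearing: y=sinΔλ·cosφ2=0.55875979, x=cosφ1·sinφ2-sinφ1·cosφ2·cosΔλ=0.31650173; θ=atan2(y, x)=60.4712° ≈ 60.5°

Leg 1: dist=3382.0 km, bearing=169.2°
Leg 2: dist=8985.4 km, bearing=102.7°
Leg 3: dist=16842.1 km, bearing=60.0°
Leg 4: dist=12459.8 km, bearing=331.2°
Leg 5: dist=7029.6 km, bearing=327.3°
Leg 6: dist=15943.0 km, bearing=62.6°
Leg 7: dist=15572.4 km, bearing=60.5°
Total: 80214.3 km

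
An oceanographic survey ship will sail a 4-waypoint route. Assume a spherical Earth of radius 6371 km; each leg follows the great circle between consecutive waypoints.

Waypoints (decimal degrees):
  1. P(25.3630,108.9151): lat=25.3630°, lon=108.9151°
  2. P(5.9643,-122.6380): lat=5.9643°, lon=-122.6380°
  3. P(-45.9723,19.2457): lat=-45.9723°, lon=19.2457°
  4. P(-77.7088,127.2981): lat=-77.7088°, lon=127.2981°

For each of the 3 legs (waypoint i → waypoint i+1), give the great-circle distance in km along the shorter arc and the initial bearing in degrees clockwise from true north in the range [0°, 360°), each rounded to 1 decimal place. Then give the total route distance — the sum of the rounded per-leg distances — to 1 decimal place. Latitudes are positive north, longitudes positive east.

Leg 1: φ1=0.4426679, φ2=0.1040967, Δφ=-0.3385712, Δλ=-4.0413640 rad; a=sin²(Δφ/2)+cosφ1·cosφ2·sin²(Δλ/2)=0.7571526036; c=2·atan2(√a, √(1-a))=2.110993626; dist=6371·c=13449.140 ≈ 13449.1 km; running total=13449.1 km
Leg 1 bearing: y=sinΔλ·cosφ2=0.77894524, x=cosφ1·sinφ2-sinφ1·cosφ2·cosΔλ=0.35879586; θ=atan2(y, x)=65.2684° ≈ 65.3°
Leg 2: φ1=0.1040967, φ2=-0.8023680, Δφ=-0.9064647, Δλ=2.4763377 rad; a=sin²(Δφ/2)+cosφ1·cosφ2·sin²(Δλ/2)=0.8092767310; c=2·atan2(√a, √(1-a))=2.237696711; dist=6371·c=14256.366 ≈ 14256.4 km; running total=27705.5 km
Leg 2 bearing: y=sinΔλ·cosφ2=0.42899925, x=cosφ1·sinφ2-sinφ1·cosφ2·cosΔλ=-0.65829420; θ=atan2(y, x)=146.9084° ≈ 146.9°
Leg 3: φ1=-0.8023680, φ2=-1.3562744, Δφ=-0.5539064, Δλ=1.8858701 rad; a=sin²(Δφ/2)+cosφ1·cosφ2·sin²(Δλ/2)=0.1716628100; c=2·atan2(√a, √(1-a))=0.854395696; dist=6371·c=5443.355 ≈ 5443.4 km; running total=33148.9 km
Leg 3 bearing: y=sinΔλ·cosφ2=0.20240097, x=cosφ1·sinφ2-sinφ1·cosφ2·cosΔλ=-0.72650713; θ=atan2(y, x)=164.4324° ≈ 164.4°

Leg 1: dist=13449.1 km, bearing=65.3°
Leg 2: dist=14256.4 km, bearing=146.9°
Leg 3: dist=5443.4 km, bearing=164.4°
Total: 33148.9 km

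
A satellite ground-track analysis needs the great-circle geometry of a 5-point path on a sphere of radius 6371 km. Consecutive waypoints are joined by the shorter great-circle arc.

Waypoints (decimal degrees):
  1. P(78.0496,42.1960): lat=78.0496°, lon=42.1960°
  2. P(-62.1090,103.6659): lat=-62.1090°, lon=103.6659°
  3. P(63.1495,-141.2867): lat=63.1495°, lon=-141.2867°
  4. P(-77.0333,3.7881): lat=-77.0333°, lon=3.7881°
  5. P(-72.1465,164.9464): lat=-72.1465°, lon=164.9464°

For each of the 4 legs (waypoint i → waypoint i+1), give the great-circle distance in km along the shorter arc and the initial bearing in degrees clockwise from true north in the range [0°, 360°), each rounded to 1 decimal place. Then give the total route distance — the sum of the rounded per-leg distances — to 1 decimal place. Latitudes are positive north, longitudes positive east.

Leg 1: dist=16115.1 km, bearing=134.3°
Leg 2: dist=16835.2 km, bearing=58.7°
Leg 3: dist=18044.2 km, bearing=155.0°
Leg 4: dist=3380.9 km, bearing=168.7°
Total: 54375.4 km

Leg 1: φ1=1.3622225, φ2=-1.0840065, Δφ=-2.4462290, Δλ=1.0728521 rad; a=sin²(Δφ/2)+cosφ1·cosφ2·sin²(Δλ/2)=0.9092100475; c=2·atan2(√a, √(1-a))=2.529452461; dist=6371·c=16115.142 ≈ 16115.1 km; running total=16115.1 km
Leg 1 bearing: y=sinΔλ·cosφ2=0.41098541, x=cosφ1·sinφ2-sinφ1·cosφ2·cosΔλ=-0.40159625; θ=atan2(y, x)=134.3380° ≈ 134.3°
Leg 2: φ1=-1.0840065, φ2=1.1021667, Δφ=2.1861732, Δλ=-4.2752294 rad; a=sin²(Δφ/2)+cosφ1·cosφ2·sin²(Δλ/2)=0.9390008738; c=2·atan2(√a, √(1-a))=2.642467705; dist=6371·c=16835.162 ≈ 16835.2 km; running total=32950.3 km
Leg 2 bearing: y=sinΔλ·cosφ2=0.40918862, x=cosφ1·sinφ2-sinφ1·cosφ2·cosΔλ=0.24834976; θ=atan2(y, x)=58.7451° ≈ 58.7°
Leg 3: φ1=1.1021667, φ2=-1.3444847, Δφ=-2.4466514, Δλ=2.5320329 rad; a=sin²(Δφ/2)+cosφ1·cosφ2·sin²(Δλ/2)=0.9762659367; c=2·atan2(√a, √(1-a))=2.832243365; dist=6371·c=18044.222 ≈ 18044.2 km; running total=50994.5 km
Leg 3 bearing: y=sinΔλ·cosφ2=0.12846172, x=cosφ1·sinφ2-sinφ1·cosφ2·cosΔλ=-0.27600836; θ=atan2(y, x)=155.0415° ≈ 155.0°
Leg 4: φ1=-1.3444847, φ2=-1.2591940, Δφ=0.0852907, Δλ=2.8127430 rad; a=sin²(Δφ/2)+cosφ1·cosφ2·sin²(Δλ/2)=0.0687671903; c=2·atan2(√a, √(1-a))=0.530675039; dist=6371·c=3380.931 ≈ 3380.9 km; running total=54375.4 km
Leg 4 bearing: y=sinΔλ·cosφ2=0.09901278, x=cosφ1·sinφ2-sinφ1·cosφ2·cosΔλ=-0.49633610; θ=atan2(y, x)=168.7183° ≈ 168.7°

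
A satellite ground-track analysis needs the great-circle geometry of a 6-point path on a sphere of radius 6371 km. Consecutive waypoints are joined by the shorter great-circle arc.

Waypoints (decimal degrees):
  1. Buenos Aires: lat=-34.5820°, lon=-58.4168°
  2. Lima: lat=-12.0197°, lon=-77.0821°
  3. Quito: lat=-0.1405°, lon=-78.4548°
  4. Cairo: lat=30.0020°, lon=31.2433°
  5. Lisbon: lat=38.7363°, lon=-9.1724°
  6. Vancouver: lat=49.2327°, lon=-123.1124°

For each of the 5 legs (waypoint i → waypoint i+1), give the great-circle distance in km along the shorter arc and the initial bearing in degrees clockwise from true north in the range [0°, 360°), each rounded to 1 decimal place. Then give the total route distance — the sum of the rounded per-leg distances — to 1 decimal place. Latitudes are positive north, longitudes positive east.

Leg 1: dist=3138.3 km, bearing=318.6°
Leg 2: dist=1329.6 km, bearing=353.4°
Leg 3: dist=11902.9 km, bearing=58.5°
Leg 4: dist=3801.5 km, bearing=295.8°
Leg 5: dist=8284.1 km, bearing=321.7°
Total: 28456.4 km

Leg 1: φ1=-0.6035698, φ2=-0.2097833, Δφ=0.3937864, Δλ=-0.3257709 rad; a=sin²(Δφ/2)+cosφ1·cosφ2·sin²(Δλ/2)=0.0594452925; c=2·atan2(√a, √(1-a))=0.492593308; dist=6371·c=3138.312 ≈ 3138.3 km; running total=3138.3 km
Leg 1 bearing: y=sinΔλ·cosφ2=-0.31302275, x=cosφ1·sinφ2-sinφ1·cosφ2·cosΔλ=0.35448971; θ=atan2(y, x)=-41.4453° <0 so +360° → 318.5547° ≈ 318.6°
Leg 2: φ1=-0.2097833, φ2=-0.0024522, Δφ=0.2073312, Δλ=-0.0239581 rad; a=sin²(Δφ/2)+cosφ1·cosφ2·sin²(Δλ/2)=0.0108484556; c=2·atan2(√a, √(1-a))=0.208690333; dist=6371·c=1329.566 ≈ 1329.6 km; running total=4467.9 km
Leg 2 bearing: y=sinΔλ·cosφ2=-0.02395577, x=cosφ1·sinφ2-sinφ1·cosφ2·cosΔλ=0.20578918; θ=atan2(y, x)=-6.6399° <0 so +360° → 353.3601° ≈ 353.4°
Leg 3: φ1=-0.0024522, φ2=0.5236337, Δφ=0.5260859, Δλ=1.9145930 rad; a=sin²(Δφ/2)+cosφ1·cosφ2·sin²(Δλ/2)=0.6465627128; c=2·atan2(√a, √(1-a))=1.868290554; dist=6371·c=11902.879 ≈ 11902.9 km; running total=16370.8 km
Leg 3 bearing: y=sinΔλ·cosφ2=0.81533066, x=cosφ1·sinφ2-sinφ1·cosφ2·cosΔλ=0.49931293; θ=atan2(y, x)=58.5165° ≈ 58.5°
Leg 4: φ1=0.5236337, φ2=0.6760760, Δφ=0.1524423, Δλ=-0.7053870 rad; a=sin²(Δφ/2)+cosφ1·cosφ2·sin²(Δλ/2)=0.0864007301; c=2·atan2(√a, √(1-a))=0.596692700; dist=6371·c=3801.529 ≈ 3801.5 km; running total=20172.3 km
Leg 4 bearing: y=sinΔλ·cosφ2=-0.50571839, x=cosφ1·sinφ2-sinφ1·cosφ2·cosΔλ=0.24493159; θ=atan2(y, x)=-64.1580° <0 so +360° → 295.8420° ≈ 295.8°
Leg 5: φ1=0.6760760, φ2=0.8592727, Δφ=0.1831967, Δλ=-1.9886281 rad; a=sin²(Δφ/2)+cosφ1·cosφ2·sin²(Δλ/2)=0.3663860908; c=2·atan2(√a, √(1-a))=1.300281249; dist=6371·c=8284.092 ≈ 8284.1 km; running total=28456.4 km
Leg 5 bearing: y=sinΔλ·cosφ2=-0.59681245, x=cosφ1·sinφ2-sinφ1·cosφ2·cosΔλ=0.75657399; θ=atan2(y, x)=-38.2676° <0 so +360° → 321.7324° ≈ 321.7°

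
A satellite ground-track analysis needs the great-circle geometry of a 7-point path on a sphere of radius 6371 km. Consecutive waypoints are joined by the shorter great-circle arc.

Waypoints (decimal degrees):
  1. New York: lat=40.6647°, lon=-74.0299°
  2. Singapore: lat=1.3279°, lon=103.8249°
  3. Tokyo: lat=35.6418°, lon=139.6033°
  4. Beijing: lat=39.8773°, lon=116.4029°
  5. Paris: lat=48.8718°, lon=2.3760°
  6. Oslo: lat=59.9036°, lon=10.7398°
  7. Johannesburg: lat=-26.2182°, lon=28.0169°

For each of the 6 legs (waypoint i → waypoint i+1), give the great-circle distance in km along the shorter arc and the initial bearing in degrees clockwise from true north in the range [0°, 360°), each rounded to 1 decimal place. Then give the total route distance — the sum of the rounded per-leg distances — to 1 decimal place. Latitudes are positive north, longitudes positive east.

Leg 1: φ1=0.7097329, φ2=0.0231762, Δφ=-0.6865567, Δλ=3.1041519 rad; a=sin²(Δφ/2)+cosφ1·cosφ2·sin²(Δλ/2)=0.8713498911; c=2·atan2(√a, √(1-a))=2.407889506; dist=6371·c=15340.664 ≈ 15340.7 km; running total=15340.7 km
Leg 1 bearing: y=sinΔλ·cosφ2=0.03742200, x=cosφ1·sinφ2-sinφ1·cosφ2·cosΔλ=0.66857806; θ=atan2(y, x)=3.2036° ≈ 3.2°
Leg 2: φ1=0.0231762, φ2=0.6220668, Δφ=0.5988905, Δλ=0.6244509 rad; a=sin²(Δφ/2)+cosφ1·cosφ2·sin²(Δλ/2)=0.1636809800; c=2·atan2(√a, √(1-a))=0.833028234; dist=6371·c=5307.223 ≈ 5307.2 km; running total=20647.9 km
Leg 2 bearing: y=sinΔλ·cosφ2=0.47513246, x=cosφ1·sinφ2-sinφ1·cosφ2·cosΔλ=0.56728054; θ=atan2(y, x)=39.9483° ≈ 39.9°
Leg 3: φ1=0.6220668, φ2=0.6959902, Δφ=0.0739234, Δλ=-0.4049234 rad; a=sin²(Δφ/2)+cosφ1·cosφ2·sin²(Δλ/2)=0.0265825553; c=2·atan2(√a, √(1-a))=0.327545398; dist=6371·c=2086.792 ≈ 2086.8 km; running total=22734.7 km
Leg 3 bearing: y=sinΔλ·cosφ2=-0.30232352, x=cosφ1·sinφ2-sinφ1·cosφ2·cosΔλ=0.11001900; θ=atan2(y, x)=-70.0030° <0 so +360° → 289.9970° ≈ 290.0°
Leg 4: φ1=0.6959902, φ2=0.8529738, Δφ=0.1569836, Δλ=-1.9901448 rad; a=sin²(Δφ/2)+cosφ1·cosφ2·sin²(Δλ/2)=0.3612936577; c=2·atan2(√a, √(1-a))=1.289696283; dist=6371·c=8216.655 ≈ 8216.7 km; running total=30951.4 km
Leg 4 bearing: y=sinΔλ·cosφ2=-0.60075525, x=cosφ1·sinφ2-sinφ1·cosφ2·cosΔλ=0.74975685; θ=atan2(y, x)=-38.7040° <0 so +360° → 321.2960° ≈ 321.3°
Leg 5: φ1=0.8529738, φ2=1.0455151, Δφ=0.1925412, Δλ=0.1459758 rad; a=sin²(Δφ/2)+cosφ1·cosφ2·sin²(Δλ/2)=0.0109934045; c=2·atan2(√a, √(1-a))=0.210085006; dist=6371·c=1338.452 ≈ 1338.5 km; running total=32289.9 km
Leg 5 bearing: y=sinΔλ·cosφ2=0.07294083, x=cosφ1·sinφ2-sinφ1·cosφ2·cosΔλ=0.19537102; θ=atan2(y, x)=20.4729° ≈ 20.5°
Leg 6: φ1=1.0455151, φ2=-0.4575939, Δφ=-1.5031090, Δλ=0.3015423 rad; a=sin²(Δφ/2)+cosφ1·cosφ2·sin²(Δλ/2)=0.4763312199; c=2·atan2(√a, √(1-a))=1.523441069; dist=6371·c=9705.843 ≈ 9705.8 km; running total=41995.7 km
Leg 6 bearing: y=sinΔλ·cosφ2=0.26643802, x=cosφ1·sinφ2-sinφ1·cosφ2·cosΔλ=-0.96268891; θ=atan2(y, x)=164.5298° ≈ 164.5°

Leg 1: dist=15340.7 km, bearing=3.2°
Leg 2: dist=5307.2 km, bearing=39.9°
Leg 3: dist=2086.8 km, bearing=290.0°
Leg 4: dist=8216.7 km, bearing=321.3°
Leg 5: dist=1338.5 km, bearing=20.5°
Leg 6: dist=9705.8 km, bearing=164.5°
Total: 41995.7 km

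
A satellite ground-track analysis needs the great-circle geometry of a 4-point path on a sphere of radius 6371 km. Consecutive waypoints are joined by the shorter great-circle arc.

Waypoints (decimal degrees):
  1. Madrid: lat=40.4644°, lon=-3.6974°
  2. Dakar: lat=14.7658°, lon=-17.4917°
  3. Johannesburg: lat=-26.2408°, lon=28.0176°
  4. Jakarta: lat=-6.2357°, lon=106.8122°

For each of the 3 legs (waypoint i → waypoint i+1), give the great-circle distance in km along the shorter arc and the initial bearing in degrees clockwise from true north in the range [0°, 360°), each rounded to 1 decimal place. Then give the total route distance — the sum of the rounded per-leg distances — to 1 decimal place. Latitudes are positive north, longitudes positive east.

Leg 1: φ1=0.7062370, φ2=0.2577118, Δφ=-0.4485252, Δλ=-0.2407560 rad; a=sin²(Δφ/2)+cosφ1·cosφ2·sin²(Δλ/2)=0.0600654904; c=2·atan2(√a, √(1-a))=0.495209820; dist=6371·c=3154.982 ≈ 3155.0 km; running total=3155.0 km
Leg 1 bearing: y=sinΔλ·cosφ2=-0.23056263, x=cosφ1·sinφ2-sinφ1·cosφ2·cosΔλ=-0.41553746; θ=atan2(y, x)=-150.9761° <0 so +360° → 209.0239° ≈ 209.0°
Leg 2: φ1=0.2577118, φ2=-0.4579884, Δφ=-0.7157002, Δλ=0.7942871 rad; a=sin²(Δφ/2)+cosφ1·cosφ2·sin²(Δλ/2)=0.2524373159; c=2·atan2(√a, √(1-a))=1.052817204; dist=6371·c=6707.498 ≈ 6707.5 km; running total=9862.5 km
Leg 2 bearing: y=sinΔλ·cosφ2=0.63984757, x=cosφ1·sinφ2-sinφ1·cosφ2·cosΔλ=-0.58774651; θ=atan2(y, x)=132.5697° ≈ 132.6°
Leg 3: φ1=-0.4579884, φ2=-0.1088335, Δφ=0.3491549, Δλ=1.3752252 rad; a=sin²(Δφ/2)+cosφ1·cosφ2·sin²(Δλ/2)=0.3893529139; c=2·atan2(√a, √(1-a))=1.347654981; dist=6371·c=8585.910 ≈ 8585.9 km; running total=18448.4 km
Leg 3 bearing: y=sinΔλ·cosφ2=0.97513311, x=cosφ1·sinφ2-sinφ1·cosφ2·cosΔλ=-0.01201272; θ=atan2(y, x)=90.7058° ≈ 90.7°

Leg 1: dist=3155.0 km, bearing=209.0°
Leg 2: dist=6707.5 km, bearing=132.6°
Leg 3: dist=8585.9 km, bearing=90.7°
Total: 18448.4 km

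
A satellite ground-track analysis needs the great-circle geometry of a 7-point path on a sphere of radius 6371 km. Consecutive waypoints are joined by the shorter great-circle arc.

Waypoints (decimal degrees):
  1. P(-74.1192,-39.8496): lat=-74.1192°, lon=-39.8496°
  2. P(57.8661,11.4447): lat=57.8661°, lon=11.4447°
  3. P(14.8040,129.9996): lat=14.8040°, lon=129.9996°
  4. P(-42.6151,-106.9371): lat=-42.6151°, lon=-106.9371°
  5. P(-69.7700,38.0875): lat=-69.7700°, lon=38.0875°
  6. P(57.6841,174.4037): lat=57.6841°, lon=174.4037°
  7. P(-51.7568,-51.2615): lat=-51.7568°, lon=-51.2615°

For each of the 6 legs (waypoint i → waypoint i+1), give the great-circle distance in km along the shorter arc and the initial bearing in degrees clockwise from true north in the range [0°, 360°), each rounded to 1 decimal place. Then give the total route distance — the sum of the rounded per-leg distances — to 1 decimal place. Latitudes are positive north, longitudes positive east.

Leg 1: φ1=-1.2936241, φ2=1.0099540, Δφ=2.3035780, Δλ=0.8952544 rad; a=sin²(Δφ/2)+cosφ1·cosφ2·sin²(Δλ/2)=0.8617367881; c=2·atan2(√a, √(1-a))=2.379617071; dist=6371·c=15160.540 ≈ 15160.5 km; running total=15160.5 km
Leg 1 bearing: y=sinΔλ·cosφ2=0.41507761, x=cosφ1·sinφ2-sinφ1·cosφ2·cosΔλ=0.55163082; θ=atan2(y, x)=36.9598° ≈ 37.0°
Leg 2: φ1=1.0099540, φ2=0.2583785, Δφ=-0.7515754, Δλ=2.0691733 rad; a=sin²(Δφ/2)+cosφ1·cosφ2·sin²(Δλ/2)=0.5147191212; c=2·atan2(√a, √(1-a))=1.600238823; dist=6371·c=10195.122 ≈ 10195.1 km; running total=25355.6 km
Leg 2 bearing: y=sinΔλ·cosφ2=0.84920284, x=cosφ1·sinφ2-sinφ1·cosφ2·cosΔλ=0.52724560; θ=atan2(y, x)=58.1650° ≈ 58.2°
Leg 3: φ1=0.2583785, φ2=-0.7437738, Δφ=-1.0021523, Δλ=-4.1353255 rad; a=sin²(Δφ/2)+cosφ1·cosφ2·sin²(Δλ/2)=0.7805823566; c=2·atan2(√a, √(1-a))=2.166588618; dist=6371·c=13803.336 ≈ 13803.3 km; running total=39158.9 km
Leg 3 bearing: y=sinΔλ·cosφ2=0.61675014, x=cosφ1·sinφ2-sinφ1·cosφ2·cosΔλ=-0.55200854; θ=atan2(y, x)=131.8294° ≈ 131.8°
Leg 4: φ1=-0.7437738, φ2=-1.2177162, Δφ=-0.4739424, Δλ=2.5311568 rad; a=sin²(Δφ/2)+cosφ1·cosφ2·sin²(Δλ/2)=0.2866058991; c=2·atan2(√a, √(1-a))=1.129858031; dist=6371·c=7198.326 ≈ 7198.3 km; running total=46357.2 km
Leg 4 bearing: y=sinΔλ·cosφ2=0.19821510, x=cosφ1·sinφ2-sinφ1·cosφ2·cosΔλ=-0.88236195; θ=atan2(y, x)=167.3392° ≈ 167.3°
Leg 5: φ1=-1.2177162, φ2=1.0067775, Δφ=2.2244937, Δλ=2.3791665 rad; a=sin²(Δφ/2)+cosφ1·cosφ2·sin²(Δλ/2)=0.9633300554; c=2·atan2(√a, √(1-a))=2.756224512; dist=6371·c=17559.906 ≈ 17559.9 km; running total=63917.1 km
Leg 5 bearing: y=sinΔλ·cosφ2=0.36922739, x=cosφ1·sinφ2-sinφ1·cosφ2·cosΔλ=-0.07051363; θ=atan2(y, x)=100.8119° ≈ 100.8°
Leg 6: φ1=1.0067775, φ2=-0.9033266, Δφ=-1.9101040, Δλ=-3.9386007 rad; a=sin²(Δφ/2)+cosφ1·cosφ2·sin²(Δλ/2)=0.9475001125; c=2·atan2(√a, √(1-a))=2.679228034; dist=6371·c=17069.362 ≈ 17069.4 km; running total=80986.5 km
Leg 6 bearing: y=sinΔλ·cosφ2=0.44275167, x=cosφ1·sinφ2-sinφ1·cosφ2·cosΔλ=-0.05427296; θ=atan2(y, x)=96.9885° ≈ 97.0°

Leg 1: dist=15160.5 km, bearing=37.0°
Leg 2: dist=10195.1 km, bearing=58.2°
Leg 3: dist=13803.3 km, bearing=131.8°
Leg 4: dist=7198.3 km, bearing=167.3°
Leg 5: dist=17559.9 km, bearing=100.8°
Leg 6: dist=17069.4 km, bearing=97.0°
Total: 80986.5 km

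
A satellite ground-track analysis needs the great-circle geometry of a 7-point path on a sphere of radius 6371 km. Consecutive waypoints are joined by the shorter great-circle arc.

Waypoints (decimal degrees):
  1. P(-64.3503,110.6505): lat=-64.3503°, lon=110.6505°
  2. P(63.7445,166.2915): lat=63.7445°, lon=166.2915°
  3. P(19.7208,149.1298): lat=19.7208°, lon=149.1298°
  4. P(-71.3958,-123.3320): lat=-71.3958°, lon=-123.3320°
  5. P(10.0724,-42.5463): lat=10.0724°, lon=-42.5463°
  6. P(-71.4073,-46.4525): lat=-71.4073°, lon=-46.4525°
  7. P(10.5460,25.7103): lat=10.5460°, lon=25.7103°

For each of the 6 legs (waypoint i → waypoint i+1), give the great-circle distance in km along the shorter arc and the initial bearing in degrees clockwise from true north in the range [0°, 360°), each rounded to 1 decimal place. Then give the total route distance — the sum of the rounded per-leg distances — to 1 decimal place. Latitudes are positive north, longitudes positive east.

Leg 1: dist=14951.0 km, bearing=30.8°
Leg 2: dist=5062.9 km, bearing=202.9°
Leg 3: dist=11994.9 km, bearing=160.4°
Leg 4: dist=10744.8 km, bearing=78.1°
Leg 5: dist=9064.8 km, bearing=181.3°
Leg 6: dist=10501.5 km, bearing=69.8°
Total: 62319.9 km

Leg 1: φ1=-1.1231246, φ2=1.1125514, Δφ=2.2356760, Δλ=0.9711186 rad; a=sin²(Δφ/2)+cosφ1·cosφ2·sin²(Δλ/2)=0.8501909680; c=2·atan2(√a, √(1-a))=2.346728781; dist=6371·c=14951.009 ≈ 14951.0 km; running total=14951.0 km
Leg 1 bearing: y=sinΔλ·cosφ2=0.36518815, x=cosφ1·sinφ2-sinφ1·cosφ2·cosΔλ=0.61327217; θ=atan2(y, x)=30.7727° ≈ 30.8°
Leg 2: φ1=1.1125514, φ2=0.3441929, Δφ=-0.7683585, Δλ=-0.2995282 rad; a=sin²(Δφ/2)+cosφ1·cosφ2·sin²(Δλ/2)=0.1497443737; c=2·atan2(√a, √(1-a))=0.794682682; dist=6371·c=5062.923 ≈ 5062.9 km; running total=20013.9 km
Leg 2 bearing: y=sinΔλ·cosφ2=-0.27776304, x=cosφ1·sinφ2-sinφ1·cosφ2·cosΔλ=-0.65736723; θ=atan2(y, x)=-157.0941° <0 so +360° → 202.9059° ≈ 202.9°
Leg 3: φ1=0.3441929, φ2=-1.2460918, Δφ=-1.5902847, Δλ=-4.7553555 rad; a=sin²(Δφ/2)+cosφ1·cosφ2·sin²(Δλ/2)=0.6534523216; c=2·atan2(√a, √(1-a))=1.882735334; dist=6371·c=11994.907 ≈ 11994.9 km; running total=32008.8 km
Leg 3 bearing: y=sinΔλ·cosφ2=0.31873435, x=cosφ1·sinφ2-sinφ1·cosφ2·cosΔλ=-0.89678200; θ=atan2(y, x)=160.4338° ≈ 160.4°
Leg 4: φ1=-1.2460918, φ2=0.1757965, Δφ=1.4218883, Δλ=1.4099765 rad; a=sin²(Δφ/2)+cosφ1·cosφ2·sin²(Δλ/2)=0.5577277551; c=2·atan2(√a, √(1-a))=1.686509891; dist=6371·c=10744.755 ≈ 10744.8 km; running total=42753.6 km
Leg 4 bearing: y=sinΔλ·cosφ2=0.97188275, x=cosφ1·sinφ2-sinφ1·cosφ2·cosΔλ=0.20521683; θ=atan2(y, x)=78.0769° ≈ 78.1°
Leg 5: φ1=0.1757965, φ2=-1.2462925, Δφ=-1.4220890, Δλ=-0.0681761 rad; a=sin²(Δφ/2)+cosφ1·cosφ2·sin²(Δλ/2)=0.4262847309; c=2·atan2(√a, √(1-a))=1.422826410; dist=6371·c=9064.827 ≈ 9064.8 km; running total=51818.4 km
Leg 5 bearing: y=sinΔλ·cosφ2=-0.02172032, x=cosφ1·sinφ2-sinφ1·cosφ2·cosΔλ=-0.98883389; θ=atan2(y, x)=-178.7417° <0 so +360° → 181.2583° ≈ 181.3°
Leg 6: φ1=-1.2462925, φ2=0.1840624, Δφ=1.4303549, Δλ=1.2594785 rad; a=sin²(Δφ/2)+cosφ1·cosφ2·sin²(Δλ/2)=0.5387289120; c=2·atan2(√a, √(1-a))=1.648331815; dist=6371·c=10501.522 ≈ 10501.5 km; running total=62319.9 km
Leg 6 bearing: y=sinΔλ·cosφ2=0.93585097, x=cosφ1·sinφ2-sinφ1·cosφ2·cosΔλ=0.34377790; θ=atan2(y, x)=69.8296° ≈ 69.8°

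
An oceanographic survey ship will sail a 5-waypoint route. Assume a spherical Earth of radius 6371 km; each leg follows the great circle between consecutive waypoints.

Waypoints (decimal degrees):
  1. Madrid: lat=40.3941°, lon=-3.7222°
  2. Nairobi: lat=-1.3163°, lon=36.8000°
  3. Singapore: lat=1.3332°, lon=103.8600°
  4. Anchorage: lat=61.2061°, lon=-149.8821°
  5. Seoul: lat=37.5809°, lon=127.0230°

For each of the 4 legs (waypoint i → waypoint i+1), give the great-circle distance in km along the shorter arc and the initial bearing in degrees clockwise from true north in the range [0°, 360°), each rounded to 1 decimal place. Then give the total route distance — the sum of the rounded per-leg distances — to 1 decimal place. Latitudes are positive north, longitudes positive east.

Leg 1: dist=6190.7 km, bearing=128.1°
Leg 2: dist=7461.9 km, bearing=88.0°
Leg 3: dist=10738.1 km, bearing=27.7°
Leg 4: dist=6062.8 km, bearing=285.0°
Total: 30453.5 km

Leg 1: φ1=0.7050100, φ2=-0.0229738, Δφ=-0.7279838, Δλ=0.7072458 rad; a=sin²(Δφ/2)+cosφ1·cosφ2·sin²(Δλ/2)=0.2180510460; c=2·atan2(√a, √(1-a))=0.971698185; dist=6371·c=6190.689 ≈ 6190.7 km; running total=6190.7 km
Leg 1 bearing: y=sinΔλ·cosφ2=0.64957117, x=cosφ1·sinφ2-sinφ1·cosφ2·cosΔλ=-0.50997690; θ=atan2(y, x)=128.1354° ≈ 128.1°
Leg 2: φ1=-0.0229738, φ2=0.0232687, Δφ=0.0462425, Δλ=1.1704178 rad; a=sin²(Δφ/2)+cosφ1·cosφ2·sin²(Δλ/2)=0.3054879244; c=2·atan2(√a, √(1-a))=1.171224263; dist=6371·c=7461.870 ≈ 7461.9 km; running total=13652.6 km
Leg 2 bearing: y=sinΔλ·cosφ2=0.92066423, x=cosφ1·sinφ2-sinφ1·cosφ2·cosΔλ=0.03221169; θ=atan2(y, x)=87.9962° ≈ 88.0°
Leg 3: φ1=0.0232687, φ2=1.0682480, Δφ=1.0449792, Δλ=-4.4286351 rad; a=sin²(Δφ/2)+cosφ1·cosφ2·sin²(Δλ/2)=0.5572099527; c=2·atan2(√a, √(1-a))=1.685467377; dist=6371·c=10738.113 ≈ 10738.1 km; running total=24390.7 km
Leg 3 bearing: y=sinΔλ·cosφ2=0.46239938, x=cosφ1·sinφ2-sinφ1·cosφ2·cosΔλ=0.87925815; θ=atan2(y, x)=27.7398° ≈ 27.7°
Leg 4: φ1=1.0682480, φ2=0.6559104, Δφ=-0.4123375, Δλ=4.8329057 rad; a=sin²(Δφ/2)+cosφ1·cosφ2·sin²(Δλ/2)=0.2098172275; c=2·atan2(√a, √(1-a))=0.951618832; dist=6371·c=6062.764 ≈ 6062.8 km; running total=30453.5 km
Leg 4 bearing: y=sinΔλ·cosφ2=-0.78674476, x=cosφ1·sinφ2-sinφ1·cosφ2·cosΔλ=0.21025821; θ=atan2(y, x)=-75.0373° <0 so +360° → 284.9627° ≈ 285.0°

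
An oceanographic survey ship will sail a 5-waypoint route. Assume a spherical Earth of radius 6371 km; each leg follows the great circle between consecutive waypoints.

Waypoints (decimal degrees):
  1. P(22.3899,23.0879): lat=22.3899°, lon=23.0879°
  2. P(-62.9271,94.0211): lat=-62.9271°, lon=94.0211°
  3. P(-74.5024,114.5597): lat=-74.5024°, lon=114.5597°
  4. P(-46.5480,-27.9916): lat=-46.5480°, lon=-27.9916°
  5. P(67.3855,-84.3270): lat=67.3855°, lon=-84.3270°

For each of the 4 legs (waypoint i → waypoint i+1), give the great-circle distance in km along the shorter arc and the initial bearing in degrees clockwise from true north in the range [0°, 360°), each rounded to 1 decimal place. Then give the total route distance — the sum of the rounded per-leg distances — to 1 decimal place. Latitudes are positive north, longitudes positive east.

Leg 1: dist=11301.5 km, bearing=153.9°
Leg 2: dist=1513.0 km, bearing=156.5°
Leg 3: dist=6269.3 km, bearing=210.1°
Leg 4: dist=13517.9 km, bearing=337.9°
Total: 32601.7 km

Leg 1: φ1=0.3907775, φ2=-1.0982851, Δφ=-1.4890626, Δλ=1.2380179 rad; a=sin²(Δφ/2)+cosφ1·cosφ2·sin²(Δλ/2)=0.6008517066; c=2·atan2(√a, √(1-a))=1.773893096; dist=6371·c=11301.473 ≈ 11301.5 km; running total=11301.5 km
Leg 1 bearing: y=sinΔλ·cosφ2=0.43015496, x=cosφ1·sinφ2-sinφ1·cosφ2·cosΔλ=-0.87993320; θ=atan2(y, x)=153.9483° ≈ 153.9°
Leg 2: φ1=-1.0982851, φ2=-1.3003122, Δφ=-0.2020271, Δλ=0.3584662 rad; a=sin²(Δφ/2)+cosφ1·cosφ2·sin²(Δλ/2)=0.0140340271; c=2·atan2(√a, √(1-a))=0.237488309; dist=6371·c=1513.038 ≈ 1513.0 km; running total=12814.5 km
Leg 2 bearing: y=sinΔλ·cosφ2=0.09374331, x=cosφ1·sinφ2-sinφ1·cosφ2·cosΔλ=-0.21577879; θ=atan2(y, x)=156.5179° ≈ 156.5°
Leg 3: φ1=-1.3003122, φ2=-0.8124159, Δφ=0.4878963, Δλ=-2.4879895 rad; a=sin²(Δφ/2)+cosφ1·cosφ2·sin²(Δλ/2)=0.2231669484; c=2·atan2(√a, √(1-a))=0.984036034; dist=6371·c=6269.294 ≈ 6269.3 km; running total=19083.8 km
Leg 3 bearing: y=sinΔλ·cosφ2=-0.41818493, x=cosφ1·sinφ2-sinφ1·cosφ2·cosΔλ=-0.72012166; θ=atan2(y, x)=-149.8557° <0 so +360° → 210.1443° ≈ 210.1°
Leg 4: φ1=-0.8124159, φ2=1.1760988, Δφ=1.9885147, Δλ=-0.9832382 rad; a=sin²(Δφ/2)+cosφ1·cosφ2·sin²(Δλ/2)=0.7617686031; c=2·atan2(√a, √(1-a))=2.121793644; dist=6371·c=13517.947 ≈ 13517.9 km; running total=32601.7 km
Leg 4 bearing: y=sinΔλ·cosφ2=-0.32004220, x=cosφ1·sinφ2-sinφ1·cosφ2·cosΔλ=0.78960863; θ=atan2(y, x)=-22.0636° <0 so +360° → 337.9364° ≈ 337.9°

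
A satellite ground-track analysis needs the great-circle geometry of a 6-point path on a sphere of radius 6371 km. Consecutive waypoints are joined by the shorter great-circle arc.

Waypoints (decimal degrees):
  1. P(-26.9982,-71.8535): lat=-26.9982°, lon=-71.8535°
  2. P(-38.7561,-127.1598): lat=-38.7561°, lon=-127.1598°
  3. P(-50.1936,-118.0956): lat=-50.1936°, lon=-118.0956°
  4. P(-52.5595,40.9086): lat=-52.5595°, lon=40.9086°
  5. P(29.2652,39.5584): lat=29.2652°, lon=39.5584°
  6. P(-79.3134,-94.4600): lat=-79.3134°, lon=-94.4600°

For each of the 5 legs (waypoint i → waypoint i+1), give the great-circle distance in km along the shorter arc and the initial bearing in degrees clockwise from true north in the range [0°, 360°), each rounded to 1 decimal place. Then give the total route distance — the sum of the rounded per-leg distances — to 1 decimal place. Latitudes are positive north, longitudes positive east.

Leg 1: φ1=-0.4712075, φ2=-0.6764216, Δφ=-0.2052141, Δλ=-0.9652770 rad; a=sin²(Δφ/2)+cosφ1·cosφ2·sin²(Δλ/2)=0.1601623104; c=2·atan2(√a, √(1-a))=0.823476339; dist=6371·c=5246.368 ≈ 5246.4 km; running total=5246.4 km
Leg 1 bearing: y=sinΔλ·cosφ2=-0.64117140, x=cosφ1·sinφ2-sinφ1·cosφ2·cosΔλ=-0.35628727; θ=atan2(y, x)=-119.0601° <0 so +360° → 240.9399° ≈ 240.9°
Leg 2: φ1=-0.6764216, φ2=-0.8760436, Δφ=-0.1996220, Δλ=0.1582001 rad; a=sin²(Δφ/2)+cosφ1·cosφ2·sin²(Δλ/2)=0.0130463210; c=2·atan2(√a, √(1-a))=0.228940644; dist=6371·c=1458.581 ≈ 1458.6 km; running total=6705.0 km
Leg 2 bearing: y=sinΔλ·cosφ2=0.10085709, x=cosφ1·sinφ2-sinφ1·cosφ2·cosΔλ=-0.20330348; θ=atan2(y, x)=153.6144° ≈ 153.6°
Leg 3: φ1=-0.8760436, φ2=-0.9173363, Δφ=-0.0412927, Δλ=2.7751468 rad; a=sin²(Δφ/2)+cosφ1·cosφ2·sin²(Δλ/2)=0.3767048034; c=2·atan2(√a, √(1-a))=1.321635906; dist=6371·c=8420.142 ≈ 8420.1 km; running total=15125.1 km
Leg 3 bearing: y=sinΔλ·cosφ2=0.21782361, x=cosφ1·sinφ2-sinφ1·cosφ2·cosΔλ=-0.94432307; θ=atan2(y, x)=167.0110° ≈ 167.0°
Leg 4: φ1=-0.9173363, φ2=0.5107741, Δφ=1.4281104, Δλ=-0.0235654 rad; a=sin²(Δφ/2)+cosφ1·cosφ2·sin²(Δλ/2)=0.4289725098; c=2·atan2(√a, √(1-a))=1.428259186; dist=6371·c=9099.439 ≈ 9099.4 km; running total=24224.5 km
Leg 4 bearing: y=sinΔλ·cosφ2=-0.02055579, x=cosφ1·sinφ2-sinφ1·cosφ2·cosΔλ=0.98964531; θ=atan2(y, x)=-1.1899° <0 so +360° → 358.8101° ≈ 358.8°
Leg 5: φ1=0.5107741, φ2=-1.3842800, Δφ=-1.8950541, Δλ=-2.3390623 rad; a=sin²(Δφ/2)+cosφ1·cosφ2·sin²(Δλ/2)=0.7963927778; c=2·atan2(√a, √(1-a))=2.205309552; dist=6371·c=14050.027 ≈ 14050.0 km; running total=38274.5 km
Leg 5 bearing: y=sinΔλ·cosφ2=-0.13335070, x=cosφ1·sinφ2-sinφ1·cosφ2·cosΔλ=-0.79424359; θ=atan2(y, x)=-170.4691° <0 so +360° → 189.5309° ≈ 189.5°

Leg 1: dist=5246.4 km, bearing=240.9°
Leg 2: dist=1458.6 km, bearing=153.6°
Leg 3: dist=8420.1 km, bearing=167.0°
Leg 4: dist=9099.4 km, bearing=358.8°
Leg 5: dist=14050.0 km, bearing=189.5°
Total: 38274.5 km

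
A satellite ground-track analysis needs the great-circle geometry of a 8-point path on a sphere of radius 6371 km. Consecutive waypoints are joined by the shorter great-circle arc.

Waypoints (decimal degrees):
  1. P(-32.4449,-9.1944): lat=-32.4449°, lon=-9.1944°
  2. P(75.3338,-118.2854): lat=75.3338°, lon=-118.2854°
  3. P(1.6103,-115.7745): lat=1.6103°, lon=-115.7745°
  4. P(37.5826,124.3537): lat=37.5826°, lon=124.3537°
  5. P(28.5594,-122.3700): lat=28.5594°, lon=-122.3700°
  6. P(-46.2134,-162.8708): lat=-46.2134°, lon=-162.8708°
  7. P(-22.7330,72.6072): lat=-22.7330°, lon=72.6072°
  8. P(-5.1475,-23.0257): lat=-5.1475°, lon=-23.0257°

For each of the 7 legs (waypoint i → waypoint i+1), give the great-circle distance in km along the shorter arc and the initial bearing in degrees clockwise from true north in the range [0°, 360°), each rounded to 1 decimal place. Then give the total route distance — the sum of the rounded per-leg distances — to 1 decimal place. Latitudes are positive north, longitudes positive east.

Leg 1: dist=14019.3 km, bearing=342.8°
Leg 2: dist=8199.3 km, bearing=177.4°
Leg 3: dist=12473.1 km, bearing=312.1°
Leg 4: dist=9902.3 km, bearing=53.8°
Leg 5: dist=9260.3 km, bearing=206.9°
Leg 6: dist=10535.1 km, bearing=229.7°
Leg 7: dist=10361.3 km, bearing=263.1°
Total: 74750.7 km

Leg 1: φ1=-0.5662703, φ2=1.3148228, Δφ=1.8810932, Δλ=-1.9039971 rad; a=sin²(Δφ/2)+cosφ1·cosφ2·sin²(Δλ/2)=0.7944459512; c=2·atan2(√a, √(1-a))=2.200483433; dist=6371·c=14019.280 ≈ 14019.3 km; running total=14019.3 km
Leg 1 bearing: y=sinΔλ·cosφ2=-0.23926206, x=cosφ1·sinφ2-sinφ1·cosφ2·cosΔλ=0.77198445; θ=atan2(y, x)=-17.2198° <0 so +360° → 342.7802° ≈ 342.8°
Leg 2: φ1=1.3148228, φ2=0.0281050, Δφ=-1.2867178, Δλ=0.0438235 rad; a=sin²(Δφ/2)+cosφ1·cosφ2·sin²(Δλ/2)=0.3599849844; c=2·atan2(√a, √(1-a))=1.286970935; dist=6371·c=8199.292 ≈ 8199.3 km; running total=22218.6 km
Leg 2 bearing: y=sinΔλ·cosφ2=0.04379215, x=cosφ1·sinφ2-sinφ1·cosφ2·cosΔλ=-0.95899188; θ=atan2(y, x)=177.3854° ≈ 177.4°
Leg 3: φ1=0.0281050, φ2=0.6559401, Δφ=0.6278351, Δλ=4.1910277 rad; a=sin²(Δφ/2)+cosφ1·cosφ2·sin²(Δλ/2)=0.6887029196; c=2·atan2(√a, √(1-a))=1.957789694; dist=6371·c=12473.078 ≈ 12473.1 km; running total=34691.7 km
Leg 3 bearing: y=sinΔλ·cosφ2=-0.68718826, x=cosφ1·sinφ2-sinφ1·cosφ2·cosΔλ=0.62075529; θ=atan2(y, x)=-47.9077° <0 so +360° → 312.0923° ≈ 312.1°
Leg 4: φ1=0.6559401, φ2=0.4984556, Δφ=-0.1574845, Δλ=-4.3061409 rad; a=sin²(Δφ/2)+cosφ1·cosφ2·sin²(Δλ/2)=0.4917387142; c=2·atan2(√a, √(1-a))=1.554273003; dist=6371·c=9902.273 ≈ 9902.3 km; running total=44594.0 km
Leg 4 bearing: y=sinΔλ·cosφ2=0.80683526, x=cosφ1·sinφ2-sinφ1·cosφ2·cosΔλ=0.59054540; θ=atan2(y, x)=53.7986° ≈ 53.8°
Leg 5: φ1=0.4984556, φ2=-0.8065760, Δφ=-1.3050316, Δλ=-0.7068723 rad; a=sin²(Δφ/2)+cosφ1·cosφ2·sin²(Δλ/2)=0.4414889044; c=2·atan2(√a, √(1-a))=1.453505389; dist=6371·c=9260.283 ≈ 9260.3 km; running total=53854.3 km
Leg 5 bearing: y=sinΔλ·cosφ2=-0.44940874, x=cosφ1·sinφ2-sinφ1·cosφ2·cosΔλ=-0.88562836; θ=atan2(y, x)=-153.0947° <0 so +360° → 206.9053° ≈ 206.9°
Leg 6: φ1=-0.8065760, φ2=-0.3967657, Δφ=0.4098103, Δλ=4.1098664 rad; a=sin²(Δφ/2)+cosφ1·cosφ2·sin²(Δλ/2)=0.5413576997; c=2·atan2(√a, √(1-a))=1.653606339; dist=6371·c=10535.126 ≈ 10535.1 km; running total=64389.4 km
Leg 6 bearing: y=sinΔλ·cosφ2=-0.75990385, x=cosφ1·sinφ2-sinφ1·cosφ2·cosΔλ=-0.64475135; θ=atan2(y, x)=-130.3134° <0 so +360° → 229.6866° ≈ 229.7°
Leg 7: φ1=-0.3967657, φ2=-0.0898408, Δφ=0.3069249, Δλ=-1.6691090 rad; a=sin²(Δφ/2)+cosφ1·cosφ2·sin²(Δλ/2)=0.5277465182; c=2·atan2(√a, √(1-a))=1.626317884; dist=6371·c=10361.271 ≈ 10361.3 km; running total=74750.7 km
Leg 7 bearing: y=sinΔλ·cosφ2=-0.99115770, x=cosφ1·sinφ2-sinφ1·cosφ2·cosΔλ=-0.12052771; θ=atan2(y, x)=-96.9333° <0 so +360° → 263.0667° ≈ 263.1°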